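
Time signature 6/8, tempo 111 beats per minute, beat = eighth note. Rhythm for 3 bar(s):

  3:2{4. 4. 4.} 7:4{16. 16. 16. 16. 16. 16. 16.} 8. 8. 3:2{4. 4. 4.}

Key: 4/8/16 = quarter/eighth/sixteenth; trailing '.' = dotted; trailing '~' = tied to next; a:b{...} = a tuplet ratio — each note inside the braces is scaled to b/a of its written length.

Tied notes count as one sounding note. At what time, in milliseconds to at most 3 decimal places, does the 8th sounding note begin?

note 8 onset = 54/7b = 4169.884ms

1. 0.0ms @ 0 + 1081.081ms (2)
2. 1081.081ms @ 2 + 1081.081ms (2)
3. 2162.162ms @ 4 + 1081.081ms (2)
4. 3243.243ms @ 6 + 231.66ms (3/7)
5. 3474.903ms @ 45/7 + 231.66ms (3/7)
6. 3706.564ms @ 48/7 + 231.66ms (3/7)
7. 3938.224ms @ 51/7 + 231.66ms (3/7)
8. 4169.884ms @ 54/7 + 231.66ms (3/7)
9. 4401.544ms @ 57/7 + 231.66ms (3/7)
10. 4633.205ms @ 60/7 + 231.66ms (3/7)
11. 4864.865ms @ 9 + 810.811ms (3/2)
12. 5675.676ms @ 21/2 + 810.811ms (3/2)
13. 6486.486ms @ 12 + 1081.081ms (2)
14. 7567.568ms @ 14 + 1081.081ms (2)
15. 8648.649ms @ 16 + 1081.081ms (2)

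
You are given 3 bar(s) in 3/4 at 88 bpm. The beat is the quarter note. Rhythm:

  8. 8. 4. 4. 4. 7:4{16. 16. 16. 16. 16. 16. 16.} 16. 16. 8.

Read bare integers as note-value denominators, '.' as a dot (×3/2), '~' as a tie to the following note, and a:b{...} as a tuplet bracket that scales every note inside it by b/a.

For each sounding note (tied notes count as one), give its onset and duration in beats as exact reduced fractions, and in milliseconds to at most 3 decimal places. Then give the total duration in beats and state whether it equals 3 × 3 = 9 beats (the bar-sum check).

1) 0.0ms=0b +511.364ms=3/4b
2) 511.364ms=3/4b +511.364ms=3/4b
3) 1022.727ms=3/2b +1022.727ms=3/2b
4) 2045.455ms=3b +1022.727ms=3/2b
5) 3068.182ms=9/2b +1022.727ms=3/2b
6) 4090.909ms=6b +146.104ms=3/14b
7) 4237.013ms=87/14b +146.104ms=3/14b
8) 4383.117ms=45/7b +146.104ms=3/14b
9) 4529.221ms=93/14b +146.104ms=3/14b
10) 4675.325ms=48/7b +146.104ms=3/14b
11) 4821.429ms=99/14b +146.104ms=3/14b
12) 4967.532ms=51/7b +146.104ms=3/14b
13) 5113.636ms=15/2b +255.682ms=3/8b
14) 5369.318ms=63/8b +255.682ms=3/8b
15) 5625.0ms=33/4b +511.364ms=3/4b
Σ=9b of 9 (88bpm 3/4) — PASS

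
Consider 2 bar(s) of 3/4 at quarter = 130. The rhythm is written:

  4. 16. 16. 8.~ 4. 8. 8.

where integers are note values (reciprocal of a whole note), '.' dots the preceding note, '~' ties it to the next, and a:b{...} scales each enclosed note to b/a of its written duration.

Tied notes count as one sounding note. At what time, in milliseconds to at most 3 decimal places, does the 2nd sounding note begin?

1. 0.0ms @ 0 + 692.308ms (3/2)
2. 692.308ms @ 3/2 + 173.077ms (3/8)
3. 865.385ms @ 15/8 + 173.077ms (3/8)
4. 1038.462ms @ 9/4 + 1038.462ms (9/4)
5. 2076.923ms @ 9/2 + 346.154ms (3/4)
6. 2423.077ms @ 21/4 + 346.154ms (3/4)

note 2 onset = 3/2b = 692.308ms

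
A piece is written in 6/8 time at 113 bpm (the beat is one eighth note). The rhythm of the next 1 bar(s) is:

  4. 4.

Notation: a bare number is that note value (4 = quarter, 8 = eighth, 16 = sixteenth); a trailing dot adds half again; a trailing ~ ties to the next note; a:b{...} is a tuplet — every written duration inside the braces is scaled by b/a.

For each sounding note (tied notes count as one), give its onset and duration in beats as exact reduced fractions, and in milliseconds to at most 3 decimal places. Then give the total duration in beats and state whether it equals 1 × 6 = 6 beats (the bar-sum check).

1) 0.0ms=0b +1592.92ms=3b
2) 1592.92ms=3b +1592.92ms=3b
Σ=6b of 6 (113bpm 6/8) — PASS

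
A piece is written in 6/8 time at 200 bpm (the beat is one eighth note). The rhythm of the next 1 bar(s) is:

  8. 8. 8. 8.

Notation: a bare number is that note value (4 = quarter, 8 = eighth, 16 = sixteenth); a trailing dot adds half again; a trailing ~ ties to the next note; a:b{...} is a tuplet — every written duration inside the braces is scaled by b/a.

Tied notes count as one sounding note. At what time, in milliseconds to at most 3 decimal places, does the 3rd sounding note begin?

note 3 onset = 3b = 900.0ms

1. 0.0ms @ 0 + 450.0ms (3/2)
2. 450.0ms @ 3/2 + 450.0ms (3/2)
3. 900.0ms @ 3 + 450.0ms (3/2)
4. 1350.0ms @ 9/2 + 450.0ms (3/2)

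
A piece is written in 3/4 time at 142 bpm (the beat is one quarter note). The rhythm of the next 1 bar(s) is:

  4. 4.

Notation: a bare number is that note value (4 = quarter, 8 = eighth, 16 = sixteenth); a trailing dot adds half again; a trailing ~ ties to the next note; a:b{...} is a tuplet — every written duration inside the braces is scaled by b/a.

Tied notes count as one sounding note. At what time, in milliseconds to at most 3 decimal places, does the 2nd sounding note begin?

note 2 onset = 3/2b = 633.803ms

1. 0.0ms @ 0 + 633.803ms (3/2)
2. 633.803ms @ 3/2 + 633.803ms (3/2)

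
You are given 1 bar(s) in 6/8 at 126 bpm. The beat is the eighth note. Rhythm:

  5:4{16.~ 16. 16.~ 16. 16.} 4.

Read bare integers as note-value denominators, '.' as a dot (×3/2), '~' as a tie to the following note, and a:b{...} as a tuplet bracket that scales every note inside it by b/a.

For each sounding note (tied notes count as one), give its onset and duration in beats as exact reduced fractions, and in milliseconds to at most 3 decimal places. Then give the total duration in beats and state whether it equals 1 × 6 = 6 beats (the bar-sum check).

1) 0.0ms=0b +571.429ms=6/5b
2) 571.429ms=6/5b +571.429ms=6/5b
3) 1142.857ms=12/5b +285.714ms=3/5b
4) 1428.571ms=3b +1428.571ms=3b
Σ=6b of 6 (126bpm 6/8) — PASS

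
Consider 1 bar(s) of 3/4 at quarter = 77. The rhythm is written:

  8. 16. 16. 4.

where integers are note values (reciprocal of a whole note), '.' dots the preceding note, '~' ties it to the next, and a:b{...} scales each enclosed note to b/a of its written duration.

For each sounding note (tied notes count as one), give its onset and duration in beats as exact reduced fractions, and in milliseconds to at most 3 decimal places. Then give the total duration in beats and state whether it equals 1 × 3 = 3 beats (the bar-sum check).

1) 0.0ms=0b +584.416ms=3/4b
2) 584.416ms=3/4b +292.208ms=3/8b
3) 876.623ms=9/8b +292.208ms=3/8b
4) 1168.831ms=3/2b +1168.831ms=3/2b
Σ=3b of 3 (77bpm 3/4) — PASS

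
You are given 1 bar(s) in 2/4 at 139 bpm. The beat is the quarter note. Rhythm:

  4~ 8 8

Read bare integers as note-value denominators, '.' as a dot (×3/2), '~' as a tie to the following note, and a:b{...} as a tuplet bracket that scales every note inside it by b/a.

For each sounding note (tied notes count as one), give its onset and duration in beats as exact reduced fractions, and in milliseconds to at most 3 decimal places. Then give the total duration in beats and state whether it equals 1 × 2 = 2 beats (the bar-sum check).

1) 0.0ms=0b +647.482ms=3/2b
2) 647.482ms=3/2b +215.827ms=1/2b
Σ=2b of 2 (139bpm 2/4) — PASS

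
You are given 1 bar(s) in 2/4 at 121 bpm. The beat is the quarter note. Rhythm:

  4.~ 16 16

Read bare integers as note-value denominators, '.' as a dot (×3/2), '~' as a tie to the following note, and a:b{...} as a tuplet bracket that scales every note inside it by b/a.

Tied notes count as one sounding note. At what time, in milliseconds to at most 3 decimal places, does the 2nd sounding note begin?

note 2 onset = 7/4b = 867.769ms

1. 0.0ms @ 0 + 867.769ms (7/4)
2. 867.769ms @ 7/4 + 123.967ms (1/4)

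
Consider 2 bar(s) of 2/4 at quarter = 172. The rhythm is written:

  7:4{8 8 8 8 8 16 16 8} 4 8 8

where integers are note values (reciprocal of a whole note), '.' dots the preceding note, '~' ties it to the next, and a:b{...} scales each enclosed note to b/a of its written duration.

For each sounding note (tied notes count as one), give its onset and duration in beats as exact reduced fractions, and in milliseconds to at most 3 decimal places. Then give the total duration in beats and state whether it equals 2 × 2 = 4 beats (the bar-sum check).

1) 0.0ms=0b +99.668ms=2/7b
2) 99.668ms=2/7b +99.668ms=2/7b
3) 199.336ms=4/7b +99.668ms=2/7b
4) 299.003ms=6/7b +99.668ms=2/7b
5) 398.671ms=8/7b +99.668ms=2/7b
6) 498.339ms=10/7b +49.834ms=1/7b
7) 548.173ms=11/7b +49.834ms=1/7b
8) 598.007ms=12/7b +99.668ms=2/7b
9) 697.674ms=2b +348.837ms=1b
10) 1046.512ms=3b +174.419ms=1/2b
11) 1220.93ms=7/2b +174.419ms=1/2b
Σ=4b of 4 (172bpm 2/4) — PASS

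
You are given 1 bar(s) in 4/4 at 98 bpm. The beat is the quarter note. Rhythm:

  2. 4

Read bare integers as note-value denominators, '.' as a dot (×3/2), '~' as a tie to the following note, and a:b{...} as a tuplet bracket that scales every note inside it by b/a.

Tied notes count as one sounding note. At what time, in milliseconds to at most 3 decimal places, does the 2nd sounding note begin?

note 2 onset = 3b = 1836.735ms

1. 0.0ms @ 0 + 1836.735ms (3)
2. 1836.735ms @ 3 + 612.245ms (1)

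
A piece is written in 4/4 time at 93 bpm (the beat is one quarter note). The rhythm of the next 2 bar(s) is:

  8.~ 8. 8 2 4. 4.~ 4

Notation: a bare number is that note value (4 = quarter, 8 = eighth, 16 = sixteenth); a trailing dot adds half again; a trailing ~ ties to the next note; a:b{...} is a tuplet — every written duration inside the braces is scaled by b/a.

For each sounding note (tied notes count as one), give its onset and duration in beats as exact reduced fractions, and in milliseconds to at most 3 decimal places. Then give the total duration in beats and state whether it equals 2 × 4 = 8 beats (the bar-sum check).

1) 0.0ms=0b +967.742ms=3/2b
2) 967.742ms=3/2b +322.581ms=1/2b
3) 1290.323ms=2b +1290.323ms=2b
4) 2580.645ms=4b +967.742ms=3/2b
5) 3548.387ms=11/2b +1612.903ms=5/2b
Σ=8b of 8 (93bpm 4/4) — PASS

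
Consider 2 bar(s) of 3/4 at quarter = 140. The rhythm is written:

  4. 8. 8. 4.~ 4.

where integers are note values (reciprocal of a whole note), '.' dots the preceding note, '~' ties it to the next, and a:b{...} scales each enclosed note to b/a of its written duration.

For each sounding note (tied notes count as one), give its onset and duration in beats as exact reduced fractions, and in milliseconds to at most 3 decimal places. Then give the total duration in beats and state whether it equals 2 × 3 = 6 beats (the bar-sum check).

1) 0.0ms=0b +642.857ms=3/2b
2) 642.857ms=3/2b +321.429ms=3/4b
3) 964.286ms=9/4b +321.429ms=3/4b
4) 1285.714ms=3b +1285.714ms=3b
Σ=6b of 6 (140bpm 3/4) — PASS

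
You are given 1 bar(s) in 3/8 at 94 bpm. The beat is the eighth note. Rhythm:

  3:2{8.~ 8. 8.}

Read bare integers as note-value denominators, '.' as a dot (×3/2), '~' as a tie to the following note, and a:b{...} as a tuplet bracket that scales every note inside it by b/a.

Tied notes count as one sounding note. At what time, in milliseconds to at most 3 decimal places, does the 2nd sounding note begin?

1. 0.0ms @ 0 + 1276.596ms (2)
2. 1276.596ms @ 2 + 638.298ms (1)

note 2 onset = 2b = 1276.596ms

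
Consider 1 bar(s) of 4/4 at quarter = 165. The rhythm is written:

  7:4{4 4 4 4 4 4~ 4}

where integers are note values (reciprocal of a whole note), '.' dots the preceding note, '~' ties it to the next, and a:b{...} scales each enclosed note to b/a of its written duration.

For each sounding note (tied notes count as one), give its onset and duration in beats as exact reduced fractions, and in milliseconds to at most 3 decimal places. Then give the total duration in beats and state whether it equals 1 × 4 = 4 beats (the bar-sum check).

1) 0.0ms=0b +207.792ms=4/7b
2) 207.792ms=4/7b +207.792ms=4/7b
3) 415.584ms=8/7b +207.792ms=4/7b
4) 623.377ms=12/7b +207.792ms=4/7b
5) 831.169ms=16/7b +207.792ms=4/7b
6) 1038.961ms=20/7b +415.584ms=8/7b
Σ=4b of 4 (165bpm 4/4) — PASS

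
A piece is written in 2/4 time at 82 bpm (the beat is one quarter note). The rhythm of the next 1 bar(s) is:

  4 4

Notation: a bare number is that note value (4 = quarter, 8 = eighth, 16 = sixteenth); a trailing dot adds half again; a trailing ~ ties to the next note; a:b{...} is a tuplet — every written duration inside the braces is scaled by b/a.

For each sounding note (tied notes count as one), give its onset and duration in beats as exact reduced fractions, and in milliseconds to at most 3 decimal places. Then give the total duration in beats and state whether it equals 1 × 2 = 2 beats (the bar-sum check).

1) 0.0ms=0b +731.707ms=1b
2) 731.707ms=1b +731.707ms=1b
Σ=2b of 2 (82bpm 2/4) — PASS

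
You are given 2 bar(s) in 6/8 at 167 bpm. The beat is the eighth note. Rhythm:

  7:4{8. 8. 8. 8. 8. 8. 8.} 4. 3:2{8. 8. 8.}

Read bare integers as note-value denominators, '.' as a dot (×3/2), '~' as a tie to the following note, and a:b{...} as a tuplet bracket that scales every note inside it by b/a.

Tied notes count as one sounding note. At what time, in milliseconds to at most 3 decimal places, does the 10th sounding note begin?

note 10 onset = 10b = 3592.814ms

1. 0.0ms @ 0 + 307.956ms (6/7)
2. 307.956ms @ 6/7 + 307.956ms (6/7)
3. 615.911ms @ 12/7 + 307.956ms (6/7)
4. 923.867ms @ 18/7 + 307.956ms (6/7)
5. 1231.822ms @ 24/7 + 307.956ms (6/7)
6. 1539.778ms @ 30/7 + 307.956ms (6/7)
7. 1847.733ms @ 36/7 + 307.956ms (6/7)
8. 2155.689ms @ 6 + 1077.844ms (3)
9. 3233.533ms @ 9 + 359.281ms (1)
10. 3592.814ms @ 10 + 359.281ms (1)
11. 3952.096ms @ 11 + 359.281ms (1)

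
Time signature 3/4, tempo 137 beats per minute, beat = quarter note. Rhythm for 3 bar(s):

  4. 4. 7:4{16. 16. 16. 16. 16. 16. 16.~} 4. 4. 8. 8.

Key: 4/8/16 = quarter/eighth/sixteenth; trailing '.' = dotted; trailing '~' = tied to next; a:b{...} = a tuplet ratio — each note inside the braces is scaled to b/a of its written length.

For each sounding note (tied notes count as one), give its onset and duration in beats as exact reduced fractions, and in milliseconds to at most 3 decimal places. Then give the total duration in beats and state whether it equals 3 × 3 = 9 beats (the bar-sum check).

1) 0.0ms=0b +656.934ms=3/2b
2) 656.934ms=3/2b +656.934ms=3/2b
3) 1313.869ms=3b +93.848ms=3/14b
4) 1407.716ms=45/14b +93.848ms=3/14b
5) 1501.564ms=24/7b +93.848ms=3/14b
6) 1595.412ms=51/14b +93.848ms=3/14b
7) 1689.26ms=27/7b +93.848ms=3/14b
8) 1783.107ms=57/14b +93.848ms=3/14b
9) 1876.955ms=30/7b +750.782ms=12/7b
10) 2627.737ms=6b +656.934ms=3/2b
11) 3284.672ms=15/2b +328.467ms=3/4b
12) 3613.139ms=33/4b +328.467ms=3/4b
Σ=9b of 9 (137bpm 3/4) — PASS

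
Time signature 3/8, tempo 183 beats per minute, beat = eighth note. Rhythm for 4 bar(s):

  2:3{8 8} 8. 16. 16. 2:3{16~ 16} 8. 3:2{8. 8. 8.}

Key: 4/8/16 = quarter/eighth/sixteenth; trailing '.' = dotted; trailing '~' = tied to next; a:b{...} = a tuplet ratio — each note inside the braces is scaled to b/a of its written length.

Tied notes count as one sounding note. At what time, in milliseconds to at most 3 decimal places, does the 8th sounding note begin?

note 8 onset = 9b = 2950.82ms

1. 0.0ms @ 0 + 491.803ms (3/2)
2. 491.803ms @ 3/2 + 491.803ms (3/2)
3. 983.607ms @ 3 + 491.803ms (3/2)
4. 1475.41ms @ 9/2 + 245.902ms (3/4)
5. 1721.311ms @ 21/4 + 245.902ms (3/4)
6. 1967.213ms @ 6 + 491.803ms (3/2)
7. 2459.016ms @ 15/2 + 491.803ms (3/2)
8. 2950.82ms @ 9 + 327.869ms (1)
9. 3278.689ms @ 10 + 327.869ms (1)
10. 3606.557ms @ 11 + 327.869ms (1)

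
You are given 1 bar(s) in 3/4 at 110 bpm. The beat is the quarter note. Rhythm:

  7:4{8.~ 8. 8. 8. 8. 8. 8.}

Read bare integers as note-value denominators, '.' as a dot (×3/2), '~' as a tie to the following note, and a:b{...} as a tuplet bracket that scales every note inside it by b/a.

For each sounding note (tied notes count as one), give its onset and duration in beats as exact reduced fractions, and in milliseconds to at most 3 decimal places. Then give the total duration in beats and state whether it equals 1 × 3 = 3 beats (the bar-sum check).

1) 0.0ms=0b +467.532ms=6/7b
2) 467.532ms=6/7b +233.766ms=3/7b
3) 701.299ms=9/7b +233.766ms=3/7b
4) 935.065ms=12/7b +233.766ms=3/7b
5) 1168.831ms=15/7b +233.766ms=3/7b
6) 1402.597ms=18/7b +233.766ms=3/7b
Σ=3b of 3 (110bpm 3/4) — PASS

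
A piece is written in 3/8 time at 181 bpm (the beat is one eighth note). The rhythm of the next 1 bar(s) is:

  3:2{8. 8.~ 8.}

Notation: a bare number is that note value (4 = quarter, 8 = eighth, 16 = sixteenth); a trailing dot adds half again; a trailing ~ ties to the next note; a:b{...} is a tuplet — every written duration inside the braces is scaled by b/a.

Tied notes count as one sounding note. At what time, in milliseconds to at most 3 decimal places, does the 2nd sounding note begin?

note 2 onset = 1b = 331.492ms

1. 0.0ms @ 0 + 331.492ms (1)
2. 331.492ms @ 1 + 662.983ms (2)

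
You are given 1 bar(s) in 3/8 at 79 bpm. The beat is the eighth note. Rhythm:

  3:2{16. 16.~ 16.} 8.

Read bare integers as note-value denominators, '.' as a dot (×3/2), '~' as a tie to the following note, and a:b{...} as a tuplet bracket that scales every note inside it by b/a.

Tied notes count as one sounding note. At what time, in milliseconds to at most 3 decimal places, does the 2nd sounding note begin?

1. 0.0ms @ 0 + 379.747ms (1/2)
2. 379.747ms @ 1/2 + 759.494ms (1)
3. 1139.241ms @ 3/2 + 1139.241ms (3/2)

note 2 onset = 1/2b = 379.747ms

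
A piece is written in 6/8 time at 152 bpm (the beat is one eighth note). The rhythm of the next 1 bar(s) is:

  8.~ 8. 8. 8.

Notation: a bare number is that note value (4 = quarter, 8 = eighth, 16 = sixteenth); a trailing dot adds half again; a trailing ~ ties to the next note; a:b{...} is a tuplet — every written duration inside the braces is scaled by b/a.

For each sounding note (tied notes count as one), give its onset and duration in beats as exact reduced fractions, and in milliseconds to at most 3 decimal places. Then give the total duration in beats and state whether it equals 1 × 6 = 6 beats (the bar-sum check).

1) 0.0ms=0b +1184.211ms=3b
2) 1184.211ms=3b +592.105ms=3/2b
3) 1776.316ms=9/2b +592.105ms=3/2b
Σ=6b of 6 (152bpm 6/8) — PASS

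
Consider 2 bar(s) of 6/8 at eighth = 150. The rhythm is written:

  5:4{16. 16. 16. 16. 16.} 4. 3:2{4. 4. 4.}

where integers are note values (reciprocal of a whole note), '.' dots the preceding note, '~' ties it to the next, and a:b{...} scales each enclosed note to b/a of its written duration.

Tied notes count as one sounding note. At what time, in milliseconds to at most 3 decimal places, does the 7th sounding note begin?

note 7 onset = 6b = 2400.0ms

1. 0.0ms @ 0 + 240.0ms (3/5)
2. 240.0ms @ 3/5 + 240.0ms (3/5)
3. 480.0ms @ 6/5 + 240.0ms (3/5)
4. 720.0ms @ 9/5 + 240.0ms (3/5)
5. 960.0ms @ 12/5 + 240.0ms (3/5)
6. 1200.0ms @ 3 + 1200.0ms (3)
7. 2400.0ms @ 6 + 800.0ms (2)
8. 3200.0ms @ 8 + 800.0ms (2)
9. 4000.0ms @ 10 + 800.0ms (2)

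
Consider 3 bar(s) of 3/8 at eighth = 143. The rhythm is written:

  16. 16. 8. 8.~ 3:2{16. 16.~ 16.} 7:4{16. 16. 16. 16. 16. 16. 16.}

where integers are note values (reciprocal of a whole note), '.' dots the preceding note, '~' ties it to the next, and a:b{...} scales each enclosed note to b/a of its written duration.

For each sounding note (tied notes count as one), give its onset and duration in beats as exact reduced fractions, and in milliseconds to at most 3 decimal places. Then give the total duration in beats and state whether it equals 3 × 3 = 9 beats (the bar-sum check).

1) 0.0ms=0b +314.685ms=3/4b
2) 314.685ms=3/4b +314.685ms=3/4b
3) 629.371ms=3/2b +629.371ms=3/2b
4) 1258.741ms=3b +839.161ms=2b
5) 2097.902ms=5b +419.58ms=1b
6) 2517.483ms=6b +179.82ms=3/7b
7) 2697.303ms=45/7b +179.82ms=3/7b
8) 2877.123ms=48/7b +179.82ms=3/7b
9) 3056.943ms=51/7b +179.82ms=3/7b
10) 3236.763ms=54/7b +179.82ms=3/7b
11) 3416.583ms=57/7b +179.82ms=3/7b
12) 3596.404ms=60/7b +179.82ms=3/7b
Σ=9b of 9 (143bpm 3/8) — PASS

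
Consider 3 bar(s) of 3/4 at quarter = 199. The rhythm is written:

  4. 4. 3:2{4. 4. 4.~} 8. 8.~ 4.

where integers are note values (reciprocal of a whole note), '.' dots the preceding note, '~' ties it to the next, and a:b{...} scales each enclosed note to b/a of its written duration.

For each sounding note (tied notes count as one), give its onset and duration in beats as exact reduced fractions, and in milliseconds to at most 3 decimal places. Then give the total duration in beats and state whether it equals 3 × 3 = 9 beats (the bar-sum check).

1) 0.0ms=0b +452.261ms=3/2b
2) 452.261ms=3/2b +452.261ms=3/2b
3) 904.523ms=3b +301.508ms=1b
4) 1206.03ms=4b +301.508ms=1b
5) 1507.538ms=5b +527.638ms=7/4b
6) 2035.176ms=27/4b +678.392ms=9/4b
Σ=9b of 9 (199bpm 3/4) — PASS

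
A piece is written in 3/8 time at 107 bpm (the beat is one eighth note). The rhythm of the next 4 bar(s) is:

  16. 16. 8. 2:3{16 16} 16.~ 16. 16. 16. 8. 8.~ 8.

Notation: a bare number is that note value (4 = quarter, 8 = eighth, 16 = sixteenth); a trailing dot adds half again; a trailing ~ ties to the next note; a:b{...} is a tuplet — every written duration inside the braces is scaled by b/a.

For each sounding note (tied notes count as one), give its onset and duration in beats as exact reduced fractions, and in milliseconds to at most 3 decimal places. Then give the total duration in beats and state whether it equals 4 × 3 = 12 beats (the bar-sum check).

1) 0.0ms=0b +420.561ms=3/4b
2) 420.561ms=3/4b +420.561ms=3/4b
3) 841.121ms=3/2b +841.121ms=3/2b
4) 1682.243ms=3b +420.561ms=3/4b
5) 2102.804ms=15/4b +420.561ms=3/4b
6) 2523.364ms=9/2b +841.121ms=3/2b
7) 3364.486ms=6b +420.561ms=3/4b
8) 3785.047ms=27/4b +420.561ms=3/4b
9) 4205.607ms=15/2b +841.121ms=3/2b
10) 5046.729ms=9b +1682.243ms=3b
Σ=12b of 12 (107bpm 3/8) — PASS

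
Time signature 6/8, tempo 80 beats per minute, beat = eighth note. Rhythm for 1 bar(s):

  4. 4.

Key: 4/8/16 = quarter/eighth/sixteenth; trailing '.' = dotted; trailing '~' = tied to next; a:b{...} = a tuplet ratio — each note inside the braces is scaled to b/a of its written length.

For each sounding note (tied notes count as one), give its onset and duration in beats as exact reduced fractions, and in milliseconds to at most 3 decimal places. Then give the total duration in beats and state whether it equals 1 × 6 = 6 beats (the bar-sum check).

1) 0.0ms=0b +2250.0ms=3b
2) 2250.0ms=3b +2250.0ms=3b
Σ=6b of 6 (80bpm 6/8) — PASS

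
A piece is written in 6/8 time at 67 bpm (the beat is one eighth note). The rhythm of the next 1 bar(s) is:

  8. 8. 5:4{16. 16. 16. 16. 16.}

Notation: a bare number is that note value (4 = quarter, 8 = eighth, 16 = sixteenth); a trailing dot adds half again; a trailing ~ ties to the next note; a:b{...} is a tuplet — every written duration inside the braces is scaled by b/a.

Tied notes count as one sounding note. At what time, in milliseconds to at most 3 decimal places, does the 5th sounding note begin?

note 5 onset = 21/5b = 3761.194ms

1. 0.0ms @ 0 + 1343.284ms (3/2)
2. 1343.284ms @ 3/2 + 1343.284ms (3/2)
3. 2686.567ms @ 3 + 537.313ms (3/5)
4. 3223.881ms @ 18/5 + 537.313ms (3/5)
5. 3761.194ms @ 21/5 + 537.313ms (3/5)
6. 4298.507ms @ 24/5 + 537.313ms (3/5)
7. 4835.821ms @ 27/5 + 537.313ms (3/5)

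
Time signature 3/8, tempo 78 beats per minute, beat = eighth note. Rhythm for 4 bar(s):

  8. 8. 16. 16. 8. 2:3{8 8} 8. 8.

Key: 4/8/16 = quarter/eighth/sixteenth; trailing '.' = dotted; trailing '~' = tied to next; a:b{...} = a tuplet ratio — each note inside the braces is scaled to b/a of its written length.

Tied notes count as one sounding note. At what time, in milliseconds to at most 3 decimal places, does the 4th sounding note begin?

note 4 onset = 15/4b = 2884.615ms

1. 0.0ms @ 0 + 1153.846ms (3/2)
2. 1153.846ms @ 3/2 + 1153.846ms (3/2)
3. 2307.692ms @ 3 + 576.923ms (3/4)
4. 2884.615ms @ 15/4 + 576.923ms (3/4)
5. 3461.538ms @ 9/2 + 1153.846ms (3/2)
6. 4615.385ms @ 6 + 1153.846ms (3/2)
7. 5769.231ms @ 15/2 + 1153.846ms (3/2)
8. 6923.077ms @ 9 + 1153.846ms (3/2)
9. 8076.923ms @ 21/2 + 1153.846ms (3/2)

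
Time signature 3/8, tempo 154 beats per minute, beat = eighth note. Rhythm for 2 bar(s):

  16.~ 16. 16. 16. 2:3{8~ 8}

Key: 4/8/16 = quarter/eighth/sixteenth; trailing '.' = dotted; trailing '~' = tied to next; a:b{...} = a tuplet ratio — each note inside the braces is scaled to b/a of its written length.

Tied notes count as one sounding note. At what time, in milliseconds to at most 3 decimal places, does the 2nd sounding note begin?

1. 0.0ms @ 0 + 584.416ms (3/2)
2. 584.416ms @ 3/2 + 292.208ms (3/4)
3. 876.623ms @ 9/4 + 292.208ms (3/4)
4. 1168.831ms @ 3 + 1168.831ms (3)

note 2 onset = 3/2b = 584.416ms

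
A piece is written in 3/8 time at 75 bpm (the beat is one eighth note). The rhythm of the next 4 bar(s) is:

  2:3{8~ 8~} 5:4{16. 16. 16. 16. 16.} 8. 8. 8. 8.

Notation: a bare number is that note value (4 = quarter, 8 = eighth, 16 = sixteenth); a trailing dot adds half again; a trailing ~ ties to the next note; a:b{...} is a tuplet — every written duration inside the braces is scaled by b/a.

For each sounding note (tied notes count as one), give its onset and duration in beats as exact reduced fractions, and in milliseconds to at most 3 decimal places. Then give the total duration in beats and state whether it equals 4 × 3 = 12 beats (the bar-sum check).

1) 0.0ms=0b +2880.0ms=18/5b
2) 2880.0ms=18/5b +480.0ms=3/5b
3) 3360.0ms=21/5b +480.0ms=3/5b
4) 3840.0ms=24/5b +480.0ms=3/5b
5) 4320.0ms=27/5b +480.0ms=3/5b
6) 4800.0ms=6b +1200.0ms=3/2b
7) 6000.0ms=15/2b +1200.0ms=3/2b
8) 7200.0ms=9b +1200.0ms=3/2b
9) 8400.0ms=21/2b +1200.0ms=3/2b
Σ=12b of 12 (75bpm 3/8) — PASS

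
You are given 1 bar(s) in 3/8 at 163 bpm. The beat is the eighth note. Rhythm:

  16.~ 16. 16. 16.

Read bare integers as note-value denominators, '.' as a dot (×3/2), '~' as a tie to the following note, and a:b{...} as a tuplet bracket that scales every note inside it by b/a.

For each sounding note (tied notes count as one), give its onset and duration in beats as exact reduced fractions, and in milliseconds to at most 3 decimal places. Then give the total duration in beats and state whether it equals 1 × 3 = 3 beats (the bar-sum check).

1) 0.0ms=0b +552.147ms=3/2b
2) 552.147ms=3/2b +276.074ms=3/4b
3) 828.221ms=9/4b +276.074ms=3/4b
Σ=3b of 3 (163bpm 3/8) — PASS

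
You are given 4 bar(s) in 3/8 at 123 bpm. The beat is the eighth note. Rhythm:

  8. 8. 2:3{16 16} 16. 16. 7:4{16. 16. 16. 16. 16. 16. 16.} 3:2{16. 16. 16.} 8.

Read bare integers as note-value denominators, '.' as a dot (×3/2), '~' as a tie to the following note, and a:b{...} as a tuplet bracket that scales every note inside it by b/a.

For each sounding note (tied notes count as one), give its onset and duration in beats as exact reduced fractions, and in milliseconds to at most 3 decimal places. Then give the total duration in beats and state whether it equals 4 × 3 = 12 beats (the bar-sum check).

1) 0.0ms=0b +731.707ms=3/2b
2) 731.707ms=3/2b +731.707ms=3/2b
3) 1463.415ms=3b +365.854ms=3/4b
4) 1829.268ms=15/4b +365.854ms=3/4b
5) 2195.122ms=9/2b +365.854ms=3/4b
6) 2560.976ms=21/4b +365.854ms=3/4b
7) 2926.829ms=6b +209.059ms=3/7b
8) 3135.889ms=45/7b +209.059ms=3/7b
9) 3344.948ms=48/7b +209.059ms=3/7b
10) 3554.007ms=51/7b +209.059ms=3/7b
11) 3763.066ms=54/7b +209.059ms=3/7b
12) 3972.125ms=57/7b +209.059ms=3/7b
13) 4181.185ms=60/7b +209.059ms=3/7b
14) 4390.244ms=9b +243.902ms=1/2b
15) 4634.146ms=19/2b +243.902ms=1/2b
16) 4878.049ms=10b +243.902ms=1/2b
17) 5121.951ms=21/2b +731.707ms=3/2b
Σ=12b of 12 (123bpm 3/8) — PASS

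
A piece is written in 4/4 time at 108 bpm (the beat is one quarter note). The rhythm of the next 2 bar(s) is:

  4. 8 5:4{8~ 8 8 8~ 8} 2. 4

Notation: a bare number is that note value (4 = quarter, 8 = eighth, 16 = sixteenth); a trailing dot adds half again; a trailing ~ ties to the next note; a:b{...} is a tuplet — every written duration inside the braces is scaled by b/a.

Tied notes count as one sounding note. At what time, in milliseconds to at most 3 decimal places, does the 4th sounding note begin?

note 4 onset = 14/5b = 1555.556ms

1. 0.0ms @ 0 + 833.333ms (3/2)
2. 833.333ms @ 3/2 + 277.778ms (1/2)
3. 1111.111ms @ 2 + 444.444ms (4/5)
4. 1555.556ms @ 14/5 + 222.222ms (2/5)
5. 1777.778ms @ 16/5 + 444.444ms (4/5)
6. 2222.222ms @ 4 + 1666.667ms (3)
7. 3888.889ms @ 7 + 555.556ms (1)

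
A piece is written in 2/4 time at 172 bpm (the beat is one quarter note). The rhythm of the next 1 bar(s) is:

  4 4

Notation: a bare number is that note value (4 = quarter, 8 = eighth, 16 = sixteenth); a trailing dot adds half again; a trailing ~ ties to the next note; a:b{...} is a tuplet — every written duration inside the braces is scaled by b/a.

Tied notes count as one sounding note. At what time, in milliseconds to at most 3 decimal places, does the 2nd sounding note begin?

note 2 onset = 1b = 348.837ms

1. 0.0ms @ 0 + 348.837ms (1)
2. 348.837ms @ 1 + 348.837ms (1)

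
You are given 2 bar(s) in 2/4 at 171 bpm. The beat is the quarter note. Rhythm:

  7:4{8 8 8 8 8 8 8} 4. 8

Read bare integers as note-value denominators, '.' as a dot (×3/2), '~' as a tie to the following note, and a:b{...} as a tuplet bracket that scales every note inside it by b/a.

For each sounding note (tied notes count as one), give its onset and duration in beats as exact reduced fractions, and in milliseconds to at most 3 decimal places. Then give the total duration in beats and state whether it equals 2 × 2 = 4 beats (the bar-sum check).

1) 0.0ms=0b +100.251ms=2/7b
2) 100.251ms=2/7b +100.251ms=2/7b
3) 200.501ms=4/7b +100.251ms=2/7b
4) 300.752ms=6/7b +100.251ms=2/7b
5) 401.003ms=8/7b +100.251ms=2/7b
6) 501.253ms=10/7b +100.251ms=2/7b
7) 601.504ms=12/7b +100.251ms=2/7b
8) 701.754ms=2b +526.316ms=3/2b
9) 1228.07ms=7/2b +175.439ms=1/2b
Σ=4b of 4 (171bpm 2/4) — PASS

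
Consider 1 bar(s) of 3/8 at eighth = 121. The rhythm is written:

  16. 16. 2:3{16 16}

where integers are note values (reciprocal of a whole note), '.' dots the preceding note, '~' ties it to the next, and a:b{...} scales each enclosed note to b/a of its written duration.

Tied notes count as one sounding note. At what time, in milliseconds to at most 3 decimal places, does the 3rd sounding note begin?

note 3 onset = 3/2b = 743.802ms

1. 0.0ms @ 0 + 371.901ms (3/4)
2. 371.901ms @ 3/4 + 371.901ms (3/4)
3. 743.802ms @ 3/2 + 371.901ms (3/4)
4. 1115.702ms @ 9/4 + 371.901ms (3/4)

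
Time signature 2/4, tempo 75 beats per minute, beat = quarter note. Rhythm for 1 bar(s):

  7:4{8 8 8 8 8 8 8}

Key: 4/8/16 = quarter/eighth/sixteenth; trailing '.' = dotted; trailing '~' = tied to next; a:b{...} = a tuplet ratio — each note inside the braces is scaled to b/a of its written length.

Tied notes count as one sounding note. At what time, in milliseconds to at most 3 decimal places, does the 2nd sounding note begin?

1. 0.0ms @ 0 + 228.571ms (2/7)
2. 228.571ms @ 2/7 + 228.571ms (2/7)
3. 457.143ms @ 4/7 + 228.571ms (2/7)
4. 685.714ms @ 6/7 + 228.571ms (2/7)
5. 914.286ms @ 8/7 + 228.571ms (2/7)
6. 1142.857ms @ 10/7 + 228.571ms (2/7)
7. 1371.429ms @ 12/7 + 228.571ms (2/7)

note 2 onset = 2/7b = 228.571ms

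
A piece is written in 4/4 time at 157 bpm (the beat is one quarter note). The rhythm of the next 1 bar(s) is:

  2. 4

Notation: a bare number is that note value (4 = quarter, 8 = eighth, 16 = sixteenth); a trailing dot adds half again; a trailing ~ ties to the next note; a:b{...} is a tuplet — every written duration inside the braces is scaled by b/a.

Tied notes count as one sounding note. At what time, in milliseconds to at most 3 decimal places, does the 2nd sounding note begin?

note 2 onset = 3b = 1146.497ms

1. 0.0ms @ 0 + 1146.497ms (3)
2. 1146.497ms @ 3 + 382.166ms (1)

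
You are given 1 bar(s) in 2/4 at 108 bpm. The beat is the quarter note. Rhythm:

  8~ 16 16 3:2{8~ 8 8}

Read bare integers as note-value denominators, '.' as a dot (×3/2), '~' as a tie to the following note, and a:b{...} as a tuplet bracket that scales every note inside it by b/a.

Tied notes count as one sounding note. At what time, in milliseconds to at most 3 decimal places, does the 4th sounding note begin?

note 4 onset = 5/3b = 925.926ms

1. 0.0ms @ 0 + 416.667ms (3/4)
2. 416.667ms @ 3/4 + 138.889ms (1/4)
3. 555.556ms @ 1 + 370.37ms (2/3)
4. 925.926ms @ 5/3 + 185.185ms (1/3)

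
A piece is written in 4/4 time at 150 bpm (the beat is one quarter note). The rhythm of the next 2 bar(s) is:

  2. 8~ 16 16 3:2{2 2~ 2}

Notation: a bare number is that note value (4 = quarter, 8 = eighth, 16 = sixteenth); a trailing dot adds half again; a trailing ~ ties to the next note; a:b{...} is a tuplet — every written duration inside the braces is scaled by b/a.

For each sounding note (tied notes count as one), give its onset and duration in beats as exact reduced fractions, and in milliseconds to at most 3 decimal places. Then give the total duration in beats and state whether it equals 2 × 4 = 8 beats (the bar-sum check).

1) 0.0ms=0b +1200.0ms=3b
2) 1200.0ms=3b +300.0ms=3/4b
3) 1500.0ms=15/4b +100.0ms=1/4b
4) 1600.0ms=4b +533.333ms=4/3b
5) 2133.333ms=16/3b +1066.667ms=8/3b
Σ=8b of 8 (150bpm 4/4) — PASS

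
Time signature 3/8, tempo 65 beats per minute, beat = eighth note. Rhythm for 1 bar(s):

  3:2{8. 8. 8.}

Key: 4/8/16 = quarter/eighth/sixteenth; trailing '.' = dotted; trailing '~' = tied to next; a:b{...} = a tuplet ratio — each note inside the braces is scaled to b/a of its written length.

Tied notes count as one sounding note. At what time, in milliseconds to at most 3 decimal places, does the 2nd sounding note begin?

note 2 onset = 1b = 923.077ms

1. 0.0ms @ 0 + 923.077ms (1)
2. 923.077ms @ 1 + 923.077ms (1)
3. 1846.154ms @ 2 + 923.077ms (1)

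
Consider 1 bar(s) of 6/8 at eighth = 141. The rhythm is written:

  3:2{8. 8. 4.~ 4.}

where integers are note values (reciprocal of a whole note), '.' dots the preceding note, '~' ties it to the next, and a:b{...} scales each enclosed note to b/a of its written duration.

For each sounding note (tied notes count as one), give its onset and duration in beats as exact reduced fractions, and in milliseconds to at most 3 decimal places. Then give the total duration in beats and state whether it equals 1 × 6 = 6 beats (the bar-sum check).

1) 0.0ms=0b +425.532ms=1b
2) 425.532ms=1b +425.532ms=1b
3) 851.064ms=2b +1702.128ms=4b
Σ=6b of 6 (141bpm 6/8) — PASS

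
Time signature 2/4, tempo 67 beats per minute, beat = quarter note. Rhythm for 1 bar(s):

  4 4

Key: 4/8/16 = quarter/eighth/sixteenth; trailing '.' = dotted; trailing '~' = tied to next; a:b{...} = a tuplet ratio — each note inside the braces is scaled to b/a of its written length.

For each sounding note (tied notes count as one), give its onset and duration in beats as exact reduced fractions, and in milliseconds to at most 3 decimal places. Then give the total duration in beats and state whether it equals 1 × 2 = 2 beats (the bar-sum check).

1) 0.0ms=0b +895.522ms=1b
2) 895.522ms=1b +895.522ms=1b
Σ=2b of 2 (67bpm 2/4) — PASS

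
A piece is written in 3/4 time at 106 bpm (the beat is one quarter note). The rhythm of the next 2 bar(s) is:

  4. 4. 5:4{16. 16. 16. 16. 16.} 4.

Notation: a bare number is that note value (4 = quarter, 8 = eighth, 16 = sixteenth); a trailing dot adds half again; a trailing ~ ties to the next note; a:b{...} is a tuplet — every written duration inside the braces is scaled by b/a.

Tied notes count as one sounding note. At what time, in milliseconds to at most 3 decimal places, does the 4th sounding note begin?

1. 0.0ms @ 0 + 849.057ms (3/2)
2. 849.057ms @ 3/2 + 849.057ms (3/2)
3. 1698.113ms @ 3 + 169.811ms (3/10)
4. 1867.925ms @ 33/10 + 169.811ms (3/10)
5. 2037.736ms @ 18/5 + 169.811ms (3/10)
6. 2207.547ms @ 39/10 + 169.811ms (3/10)
7. 2377.358ms @ 21/5 + 169.811ms (3/10)
8. 2547.17ms @ 9/2 + 849.057ms (3/2)

note 4 onset = 33/10b = 1867.925ms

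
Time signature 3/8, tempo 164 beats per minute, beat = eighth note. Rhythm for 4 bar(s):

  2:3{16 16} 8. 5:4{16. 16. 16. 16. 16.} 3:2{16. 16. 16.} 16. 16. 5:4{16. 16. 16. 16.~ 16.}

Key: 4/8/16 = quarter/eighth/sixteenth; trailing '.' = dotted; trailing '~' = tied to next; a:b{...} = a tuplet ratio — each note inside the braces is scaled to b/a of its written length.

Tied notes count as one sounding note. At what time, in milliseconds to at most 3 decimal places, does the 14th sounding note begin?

1. 0.0ms @ 0 + 274.39ms (3/4)
2. 274.39ms @ 3/4 + 274.39ms (3/4)
3. 548.78ms @ 3/2 + 548.78ms (3/2)
4. 1097.561ms @ 3 + 219.512ms (3/5)
5. 1317.073ms @ 18/5 + 219.512ms (3/5)
6. 1536.585ms @ 21/5 + 219.512ms (3/5)
7. 1756.098ms @ 24/5 + 219.512ms (3/5)
8. 1975.61ms @ 27/5 + 219.512ms (3/5)
9. 2195.122ms @ 6 + 182.927ms (1/2)
10. 2378.049ms @ 13/2 + 182.927ms (1/2)
11. 2560.976ms @ 7 + 182.927ms (1/2)
12. 2743.902ms @ 15/2 + 274.39ms (3/4)
13. 3018.293ms @ 33/4 + 274.39ms (3/4)
14. 3292.683ms @ 9 + 219.512ms (3/5)
15. 3512.195ms @ 48/5 + 219.512ms (3/5)
16. 3731.707ms @ 51/5 + 219.512ms (3/5)
17. 3951.22ms @ 54/5 + 439.024ms (6/5)

note 14 onset = 9b = 3292.683ms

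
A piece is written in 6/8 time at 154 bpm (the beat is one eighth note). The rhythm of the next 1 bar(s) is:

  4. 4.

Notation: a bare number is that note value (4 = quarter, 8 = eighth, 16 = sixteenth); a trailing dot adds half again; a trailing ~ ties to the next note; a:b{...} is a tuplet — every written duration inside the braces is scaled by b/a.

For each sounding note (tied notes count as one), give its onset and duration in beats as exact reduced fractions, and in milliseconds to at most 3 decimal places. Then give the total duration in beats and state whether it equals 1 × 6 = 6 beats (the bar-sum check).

1) 0.0ms=0b +1168.831ms=3b
2) 1168.831ms=3b +1168.831ms=3b
Σ=6b of 6 (154bpm 6/8) — PASS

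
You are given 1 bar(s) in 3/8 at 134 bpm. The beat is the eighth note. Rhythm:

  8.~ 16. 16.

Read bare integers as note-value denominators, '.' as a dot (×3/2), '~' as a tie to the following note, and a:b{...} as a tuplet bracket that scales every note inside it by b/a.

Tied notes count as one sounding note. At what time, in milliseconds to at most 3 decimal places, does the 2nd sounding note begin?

1. 0.0ms @ 0 + 1007.463ms (9/4)
2. 1007.463ms @ 9/4 + 335.821ms (3/4)

note 2 onset = 9/4b = 1007.463ms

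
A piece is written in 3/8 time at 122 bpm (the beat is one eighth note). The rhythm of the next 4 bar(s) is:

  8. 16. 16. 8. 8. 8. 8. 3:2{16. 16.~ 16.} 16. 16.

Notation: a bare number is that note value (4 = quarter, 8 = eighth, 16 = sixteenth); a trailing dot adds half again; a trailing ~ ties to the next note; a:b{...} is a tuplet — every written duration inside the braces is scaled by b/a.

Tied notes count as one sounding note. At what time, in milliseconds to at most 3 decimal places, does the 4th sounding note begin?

1. 0.0ms @ 0 + 737.705ms (3/2)
2. 737.705ms @ 3/2 + 368.852ms (3/4)
3. 1106.557ms @ 9/4 + 368.852ms (3/4)
4. 1475.41ms @ 3 + 737.705ms (3/2)
5. 2213.115ms @ 9/2 + 737.705ms (3/2)
6. 2950.82ms @ 6 + 737.705ms (3/2)
7. 3688.525ms @ 15/2 + 737.705ms (3/2)
8. 4426.23ms @ 9 + 245.902ms (1/2)
9. 4672.131ms @ 19/2 + 491.803ms (1)
10. 5163.934ms @ 21/2 + 368.852ms (3/4)
11. 5532.787ms @ 45/4 + 368.852ms (3/4)

note 4 onset = 3b = 1475.41ms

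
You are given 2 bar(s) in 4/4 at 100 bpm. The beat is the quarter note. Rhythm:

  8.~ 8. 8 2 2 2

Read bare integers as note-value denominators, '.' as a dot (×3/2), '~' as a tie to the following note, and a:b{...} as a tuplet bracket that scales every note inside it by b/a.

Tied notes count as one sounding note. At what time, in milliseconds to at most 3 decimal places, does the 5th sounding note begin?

note 5 onset = 6b = 3600.0ms

1. 0.0ms @ 0 + 900.0ms (3/2)
2. 900.0ms @ 3/2 + 300.0ms (1/2)
3. 1200.0ms @ 2 + 1200.0ms (2)
4. 2400.0ms @ 4 + 1200.0ms (2)
5. 3600.0ms @ 6 + 1200.0ms (2)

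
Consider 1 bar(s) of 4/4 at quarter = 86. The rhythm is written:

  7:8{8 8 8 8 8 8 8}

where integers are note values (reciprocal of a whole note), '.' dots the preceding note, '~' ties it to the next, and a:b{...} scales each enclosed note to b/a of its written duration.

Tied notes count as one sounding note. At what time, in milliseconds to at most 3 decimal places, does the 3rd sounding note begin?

1. 0.0ms @ 0 + 398.671ms (4/7)
2. 398.671ms @ 4/7 + 398.671ms (4/7)
3. 797.342ms @ 8/7 + 398.671ms (4/7)
4. 1196.013ms @ 12/7 + 398.671ms (4/7)
5. 1594.684ms @ 16/7 + 398.671ms (4/7)
6. 1993.355ms @ 20/7 + 398.671ms (4/7)
7. 2392.027ms @ 24/7 + 398.671ms (4/7)

note 3 onset = 8/7b = 797.342ms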